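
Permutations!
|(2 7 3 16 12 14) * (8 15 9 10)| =|(2 7 3 16 12 14)(8 15 9 10)| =12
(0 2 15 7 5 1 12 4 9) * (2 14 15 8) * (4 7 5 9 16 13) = (0 14 15 5 1 12 7 9)(2 8)(4 16 13) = [14, 12, 8, 3, 16, 1, 6, 9, 2, 0, 10, 11, 7, 4, 15, 5, 13]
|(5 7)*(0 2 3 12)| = |(0 2 3 12)(5 7)| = 4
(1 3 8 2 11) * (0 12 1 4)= (0 12 1 3 8 2 11 4)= [12, 3, 11, 8, 0, 5, 6, 7, 2, 9, 10, 4, 1]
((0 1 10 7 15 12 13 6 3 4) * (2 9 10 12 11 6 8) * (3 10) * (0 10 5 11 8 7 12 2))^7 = (0 12 2 7 3 8 10 1 13 9 15 4)(5 11 6)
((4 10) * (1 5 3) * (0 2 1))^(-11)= ((0 2 1 5 3)(4 10))^(-11)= (0 3 5 1 2)(4 10)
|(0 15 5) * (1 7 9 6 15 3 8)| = 9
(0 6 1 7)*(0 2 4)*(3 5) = (0 6 1 7 2 4)(3 5) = [6, 7, 4, 5, 0, 3, 1, 2]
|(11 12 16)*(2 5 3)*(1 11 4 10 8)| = |(1 11 12 16 4 10 8)(2 5 3)| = 21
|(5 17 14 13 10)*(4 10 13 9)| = |(4 10 5 17 14 9)| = 6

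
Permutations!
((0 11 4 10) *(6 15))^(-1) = (0 10 4 11)(6 15)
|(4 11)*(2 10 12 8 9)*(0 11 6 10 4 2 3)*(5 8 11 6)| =11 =|(0 6 10 12 11 2 4 5 8 9 3)|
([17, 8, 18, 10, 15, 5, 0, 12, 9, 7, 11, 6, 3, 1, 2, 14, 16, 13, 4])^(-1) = [6, 13, 14, 12, 18, 5, 11, 9, 1, 8, 3, 10, 7, 17, 15, 4, 16, 0, 2]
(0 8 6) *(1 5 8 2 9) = (0 2 9 1 5 8 6) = [2, 5, 9, 3, 4, 8, 0, 7, 6, 1]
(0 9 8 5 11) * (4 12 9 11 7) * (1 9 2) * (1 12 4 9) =[11, 1, 12, 3, 4, 7, 6, 9, 5, 8, 10, 0, 2] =(0 11)(2 12)(5 7 9 8)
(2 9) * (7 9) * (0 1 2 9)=(9)(0 1 2 7)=[1, 2, 7, 3, 4, 5, 6, 0, 8, 9]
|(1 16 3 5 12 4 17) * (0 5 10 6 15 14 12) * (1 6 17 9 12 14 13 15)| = |(0 5)(1 16 3 10 17 6)(4 9 12)(13 15)| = 6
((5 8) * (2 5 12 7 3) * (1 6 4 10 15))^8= (1 10 6 15 4)(2 8 7)(3 5 12)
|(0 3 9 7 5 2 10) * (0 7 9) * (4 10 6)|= 6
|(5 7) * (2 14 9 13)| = 4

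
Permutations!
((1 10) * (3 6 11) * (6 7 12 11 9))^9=((1 10)(3 7 12 11)(6 9))^9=(1 10)(3 7 12 11)(6 9)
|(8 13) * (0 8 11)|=4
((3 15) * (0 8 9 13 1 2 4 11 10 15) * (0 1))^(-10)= (0 9)(1 10 2 15 4 3 11)(8 13)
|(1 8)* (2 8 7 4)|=|(1 7 4 2 8)|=5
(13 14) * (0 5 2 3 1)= [5, 0, 3, 1, 4, 2, 6, 7, 8, 9, 10, 11, 12, 14, 13]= (0 5 2 3 1)(13 14)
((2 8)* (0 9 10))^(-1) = (0 10 9)(2 8) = ((0 9 10)(2 8))^(-1)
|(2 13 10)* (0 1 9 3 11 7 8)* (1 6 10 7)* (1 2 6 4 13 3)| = |(0 4 13 7 8)(1 9)(2 3 11)(6 10)| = 30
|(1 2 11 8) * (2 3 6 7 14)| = 8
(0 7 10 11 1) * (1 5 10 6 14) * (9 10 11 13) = (0 7 6 14 1)(5 11)(9 10 13) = [7, 0, 2, 3, 4, 11, 14, 6, 8, 10, 13, 5, 12, 9, 1]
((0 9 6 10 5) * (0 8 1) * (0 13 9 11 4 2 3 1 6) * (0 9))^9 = ((0 11 4 2 3 1 13)(5 8 6 10))^9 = (0 4 3 13 11 2 1)(5 8 6 10)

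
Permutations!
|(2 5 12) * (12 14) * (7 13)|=|(2 5 14 12)(7 13)|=4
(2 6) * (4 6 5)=(2 5 4 6)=[0, 1, 5, 3, 6, 4, 2]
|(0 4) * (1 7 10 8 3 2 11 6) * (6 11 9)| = 8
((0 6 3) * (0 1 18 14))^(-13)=((0 6 3 1 18 14))^(-13)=(0 14 18 1 3 6)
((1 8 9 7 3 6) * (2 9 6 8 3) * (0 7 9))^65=((9)(0 7 2)(1 3 8 6))^65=(9)(0 2 7)(1 3 8 6)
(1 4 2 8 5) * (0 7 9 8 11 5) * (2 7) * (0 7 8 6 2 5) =[5, 4, 11, 3, 8, 1, 2, 9, 7, 6, 10, 0] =(0 5 1 4 8 7 9 6 2 11)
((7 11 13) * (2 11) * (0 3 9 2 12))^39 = ((0 3 9 2 11 13 7 12))^39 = (0 12 7 13 11 2 9 3)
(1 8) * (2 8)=(1 2 8)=[0, 2, 8, 3, 4, 5, 6, 7, 1]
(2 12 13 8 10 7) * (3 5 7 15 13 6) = (2 12 6 3 5 7)(8 10 15 13) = [0, 1, 12, 5, 4, 7, 3, 2, 10, 9, 15, 11, 6, 8, 14, 13]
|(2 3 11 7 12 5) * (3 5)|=4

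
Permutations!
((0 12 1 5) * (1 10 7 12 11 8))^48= ((0 11 8 1 5)(7 12 10))^48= (12)(0 1 11 5 8)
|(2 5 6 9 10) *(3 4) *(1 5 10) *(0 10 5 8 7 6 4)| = 30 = |(0 10 2 5 4 3)(1 8 7 6 9)|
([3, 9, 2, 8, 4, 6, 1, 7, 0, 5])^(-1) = (0 8 3)(1 6 5 9)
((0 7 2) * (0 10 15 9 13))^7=(15)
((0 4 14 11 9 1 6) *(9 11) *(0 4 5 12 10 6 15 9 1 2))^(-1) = (0 2 9 15 1 14 4 6 10 12 5)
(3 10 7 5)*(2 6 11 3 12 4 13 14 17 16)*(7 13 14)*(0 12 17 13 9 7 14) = (0 12 4)(2 6 11 3 10 9 7 5 17 16)(13 14) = [12, 1, 6, 10, 0, 17, 11, 5, 8, 7, 9, 3, 4, 14, 13, 15, 2, 16]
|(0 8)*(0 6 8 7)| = 2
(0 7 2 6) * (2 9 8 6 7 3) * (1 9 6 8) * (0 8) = (0 3 2 7 6 8)(1 9) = [3, 9, 7, 2, 4, 5, 8, 6, 0, 1]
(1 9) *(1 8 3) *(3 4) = [0, 9, 2, 1, 3, 5, 6, 7, 4, 8] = (1 9 8 4 3)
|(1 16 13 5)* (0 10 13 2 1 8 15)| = |(0 10 13 5 8 15)(1 16 2)| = 6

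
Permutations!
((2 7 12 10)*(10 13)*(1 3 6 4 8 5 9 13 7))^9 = ((1 3 6 4 8 5 9 13 10 2)(7 12))^9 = (1 2 10 13 9 5 8 4 6 3)(7 12)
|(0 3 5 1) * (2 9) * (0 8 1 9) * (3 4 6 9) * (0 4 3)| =|(0 3 5)(1 8)(2 4 6 9)| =12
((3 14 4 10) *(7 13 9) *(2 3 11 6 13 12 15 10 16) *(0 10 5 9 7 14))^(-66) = ((0 10 11 6 13 7 12 15 5 9 14 4 16 2 3))^(-66) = (0 9 6 16 12)(2 15 10 14 13)(3 5 11 4 7)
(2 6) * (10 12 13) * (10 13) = [0, 1, 6, 3, 4, 5, 2, 7, 8, 9, 12, 11, 10, 13] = (13)(2 6)(10 12)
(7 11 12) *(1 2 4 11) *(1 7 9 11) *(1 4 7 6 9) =(1 2 7 6 9 11 12) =[0, 2, 7, 3, 4, 5, 9, 6, 8, 11, 10, 12, 1]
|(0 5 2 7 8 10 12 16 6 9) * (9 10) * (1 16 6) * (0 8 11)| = 30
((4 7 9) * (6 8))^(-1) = (4 9 7)(6 8)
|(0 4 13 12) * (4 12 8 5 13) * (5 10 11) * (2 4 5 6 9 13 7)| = 12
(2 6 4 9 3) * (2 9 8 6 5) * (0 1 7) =(0 1 7)(2 5)(3 9)(4 8 6) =[1, 7, 5, 9, 8, 2, 4, 0, 6, 3]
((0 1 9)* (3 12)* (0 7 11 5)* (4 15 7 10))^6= (0 7 10)(1 11 4)(5 15 9)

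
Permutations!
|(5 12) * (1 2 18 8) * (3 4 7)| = 12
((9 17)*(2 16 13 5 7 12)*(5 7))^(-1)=((2 16 13 7 12)(9 17))^(-1)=(2 12 7 13 16)(9 17)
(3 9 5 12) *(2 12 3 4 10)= [0, 1, 12, 9, 10, 3, 6, 7, 8, 5, 2, 11, 4]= (2 12 4 10)(3 9 5)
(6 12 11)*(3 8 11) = (3 8 11 6 12) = [0, 1, 2, 8, 4, 5, 12, 7, 11, 9, 10, 6, 3]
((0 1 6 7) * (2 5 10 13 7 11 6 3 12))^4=((0 1 3 12 2 5 10 13 7)(6 11))^4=(0 2 7 12 13 3 10 1 5)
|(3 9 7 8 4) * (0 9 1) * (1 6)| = |(0 9 7 8 4 3 6 1)| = 8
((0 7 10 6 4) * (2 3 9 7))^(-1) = (0 4 6 10 7 9 3 2)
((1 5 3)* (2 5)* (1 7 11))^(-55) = (1 11 7 3 5 2)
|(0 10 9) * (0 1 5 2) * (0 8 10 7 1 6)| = |(0 7 1 5 2 8 10 9 6)| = 9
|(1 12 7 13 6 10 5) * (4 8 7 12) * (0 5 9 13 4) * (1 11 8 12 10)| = 12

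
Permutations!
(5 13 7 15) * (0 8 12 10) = (0 8 12 10)(5 13 7 15) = [8, 1, 2, 3, 4, 13, 6, 15, 12, 9, 0, 11, 10, 7, 14, 5]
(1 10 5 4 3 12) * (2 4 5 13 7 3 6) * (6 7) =(1 10 13 6 2 4 7 3 12) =[0, 10, 4, 12, 7, 5, 2, 3, 8, 9, 13, 11, 1, 6]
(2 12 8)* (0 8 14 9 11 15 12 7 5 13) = (0 8 2 7 5 13)(9 11 15 12 14) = [8, 1, 7, 3, 4, 13, 6, 5, 2, 11, 10, 15, 14, 0, 9, 12]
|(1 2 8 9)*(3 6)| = 4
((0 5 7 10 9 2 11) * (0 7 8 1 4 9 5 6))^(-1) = (0 6)(1 8 5 10 7 11 2 9 4)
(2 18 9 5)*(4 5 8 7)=(2 18 9 8 7 4 5)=[0, 1, 18, 3, 5, 2, 6, 4, 7, 8, 10, 11, 12, 13, 14, 15, 16, 17, 9]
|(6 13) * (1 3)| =|(1 3)(6 13)| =2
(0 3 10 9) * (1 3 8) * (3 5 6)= (0 8 1 5 6 3 10 9)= [8, 5, 2, 10, 4, 6, 3, 7, 1, 0, 9]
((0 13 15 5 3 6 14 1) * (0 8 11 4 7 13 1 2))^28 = ((0 1 8 11 4 7 13 15 5 3 6 14 2))^28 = (0 8 4 13 5 6 2 1 11 7 15 3 14)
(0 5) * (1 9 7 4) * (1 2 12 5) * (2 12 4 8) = (0 1 9 7 8 2 4 12 5) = [1, 9, 4, 3, 12, 0, 6, 8, 2, 7, 10, 11, 5]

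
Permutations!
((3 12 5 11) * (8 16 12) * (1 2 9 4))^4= ((1 2 9 4)(3 8 16 12 5 11))^4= (3 5 16)(8 11 12)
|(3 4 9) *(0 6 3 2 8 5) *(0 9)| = |(0 6 3 4)(2 8 5 9)| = 4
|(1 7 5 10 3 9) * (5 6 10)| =6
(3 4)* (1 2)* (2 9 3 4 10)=(1 9 3 10 2)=[0, 9, 1, 10, 4, 5, 6, 7, 8, 3, 2]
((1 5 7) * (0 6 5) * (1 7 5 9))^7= (0 1 9 6)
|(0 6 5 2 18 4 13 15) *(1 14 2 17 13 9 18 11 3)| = |(0 6 5 17 13 15)(1 14 2 11 3)(4 9 18)| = 30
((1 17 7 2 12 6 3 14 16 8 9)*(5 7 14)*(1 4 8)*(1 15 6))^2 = ((1 17 14 16 15 6 3 5 7 2 12)(4 8 9))^2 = (1 14 15 3 7 12 17 16 6 5 2)(4 9 8)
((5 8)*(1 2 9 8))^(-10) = ((1 2 9 8 5))^(-10) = (9)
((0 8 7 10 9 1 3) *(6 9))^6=(0 1 6 7)(3 9 10 8)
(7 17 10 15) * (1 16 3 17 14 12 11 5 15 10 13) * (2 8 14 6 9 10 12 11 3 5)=(1 16 5 15 7 6 9 10 12 3 17 13)(2 8 14 11)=[0, 16, 8, 17, 4, 15, 9, 6, 14, 10, 12, 2, 3, 1, 11, 7, 5, 13]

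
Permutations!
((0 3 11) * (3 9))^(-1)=(0 11 3 9)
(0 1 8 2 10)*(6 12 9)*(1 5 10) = (0 5 10)(1 8 2)(6 12 9) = [5, 8, 1, 3, 4, 10, 12, 7, 2, 6, 0, 11, 9]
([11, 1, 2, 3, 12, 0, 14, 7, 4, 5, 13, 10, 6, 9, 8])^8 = [10, 1, 2, 3, 14, 11, 4, 7, 6, 0, 9, 13, 8, 5, 12]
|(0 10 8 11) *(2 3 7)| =12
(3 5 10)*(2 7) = (2 7)(3 5 10) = [0, 1, 7, 5, 4, 10, 6, 2, 8, 9, 3]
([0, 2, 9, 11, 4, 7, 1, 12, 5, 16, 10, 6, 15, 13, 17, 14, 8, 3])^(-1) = (1 6 11 3 17 14 15 12 7 5 8 16 9 2)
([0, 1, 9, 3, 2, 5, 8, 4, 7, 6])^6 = (9)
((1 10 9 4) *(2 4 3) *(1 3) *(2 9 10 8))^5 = (10)(1 9 3 4 2 8)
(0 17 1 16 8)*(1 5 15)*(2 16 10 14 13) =(0 17 5 15 1 10 14 13 2 16 8) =[17, 10, 16, 3, 4, 15, 6, 7, 0, 9, 14, 11, 12, 2, 13, 1, 8, 5]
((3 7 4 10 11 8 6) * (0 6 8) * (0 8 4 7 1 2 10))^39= ((0 6 3 1 2 10 11 8 4))^39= (0 1 11)(2 8 6)(3 10 4)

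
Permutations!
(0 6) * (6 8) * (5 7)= (0 8 6)(5 7)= [8, 1, 2, 3, 4, 7, 0, 5, 6]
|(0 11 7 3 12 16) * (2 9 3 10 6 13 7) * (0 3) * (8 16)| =|(0 11 2 9)(3 12 8 16)(6 13 7 10)| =4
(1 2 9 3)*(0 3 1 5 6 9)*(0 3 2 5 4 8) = (0 2 3 4 8)(1 5 6 9) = [2, 5, 3, 4, 8, 6, 9, 7, 0, 1]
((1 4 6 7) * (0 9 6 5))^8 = (0 9 6 7 1 4 5)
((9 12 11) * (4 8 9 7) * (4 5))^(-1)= ((4 8 9 12 11 7 5))^(-1)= (4 5 7 11 12 9 8)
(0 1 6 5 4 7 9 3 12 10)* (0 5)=(0 1 6)(3 12 10 5 4 7 9)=[1, 6, 2, 12, 7, 4, 0, 9, 8, 3, 5, 11, 10]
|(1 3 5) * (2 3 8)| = |(1 8 2 3 5)| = 5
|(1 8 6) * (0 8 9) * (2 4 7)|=15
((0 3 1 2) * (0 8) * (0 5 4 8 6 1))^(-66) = (8)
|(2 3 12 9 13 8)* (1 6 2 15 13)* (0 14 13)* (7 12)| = 35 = |(0 14 13 8 15)(1 6 2 3 7 12 9)|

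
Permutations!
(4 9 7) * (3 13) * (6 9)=[0, 1, 2, 13, 6, 5, 9, 4, 8, 7, 10, 11, 12, 3]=(3 13)(4 6 9 7)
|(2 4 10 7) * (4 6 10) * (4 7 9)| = |(2 6 10 9 4 7)| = 6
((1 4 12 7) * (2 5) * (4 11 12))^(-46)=((1 11 12 7)(2 5))^(-46)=(1 12)(7 11)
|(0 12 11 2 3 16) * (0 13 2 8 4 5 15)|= |(0 12 11 8 4 5 15)(2 3 16 13)|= 28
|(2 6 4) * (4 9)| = 4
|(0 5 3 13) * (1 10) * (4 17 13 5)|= 4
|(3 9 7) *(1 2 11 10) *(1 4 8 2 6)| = 30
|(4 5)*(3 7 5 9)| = |(3 7 5 4 9)| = 5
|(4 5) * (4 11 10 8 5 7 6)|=12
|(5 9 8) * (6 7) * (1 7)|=3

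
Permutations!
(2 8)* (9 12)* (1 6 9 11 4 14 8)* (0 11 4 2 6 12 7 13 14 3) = (0 11 2 1 12 4 3)(6 9 7 13 14 8) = [11, 12, 1, 0, 3, 5, 9, 13, 6, 7, 10, 2, 4, 14, 8]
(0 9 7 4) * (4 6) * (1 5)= [9, 5, 2, 3, 0, 1, 4, 6, 8, 7]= (0 9 7 6 4)(1 5)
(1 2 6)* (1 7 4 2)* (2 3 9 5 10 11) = (2 6 7 4 3 9 5 10 11) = [0, 1, 6, 9, 3, 10, 7, 4, 8, 5, 11, 2]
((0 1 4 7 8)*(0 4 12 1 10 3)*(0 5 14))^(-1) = ((0 10 3 5 14)(1 12)(4 7 8))^(-1) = (0 14 5 3 10)(1 12)(4 8 7)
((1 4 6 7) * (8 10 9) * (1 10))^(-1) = ((1 4 6 7 10 9 8))^(-1) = (1 8 9 10 7 6 4)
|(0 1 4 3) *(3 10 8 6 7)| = |(0 1 4 10 8 6 7 3)| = 8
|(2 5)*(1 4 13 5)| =5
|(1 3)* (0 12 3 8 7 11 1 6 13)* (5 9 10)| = |(0 12 3 6 13)(1 8 7 11)(5 9 10)| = 60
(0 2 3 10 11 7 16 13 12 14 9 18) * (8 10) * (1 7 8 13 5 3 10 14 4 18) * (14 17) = [2, 7, 10, 13, 18, 3, 6, 16, 17, 1, 11, 8, 4, 12, 9, 15, 5, 14, 0] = (0 2 10 11 8 17 14 9 1 7 16 5 3 13 12 4 18)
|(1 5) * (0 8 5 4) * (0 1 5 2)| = |(0 8 2)(1 4)| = 6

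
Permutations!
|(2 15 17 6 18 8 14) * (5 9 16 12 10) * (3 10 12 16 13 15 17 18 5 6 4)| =13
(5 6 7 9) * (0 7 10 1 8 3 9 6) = [7, 8, 2, 9, 4, 0, 10, 6, 3, 5, 1] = (0 7 6 10 1 8 3 9 5)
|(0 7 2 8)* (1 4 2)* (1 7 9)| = 6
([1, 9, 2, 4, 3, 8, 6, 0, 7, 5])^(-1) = [7, 0, 2, 4, 3, 9, 6, 8, 5, 1]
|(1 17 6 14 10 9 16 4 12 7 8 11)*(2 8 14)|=42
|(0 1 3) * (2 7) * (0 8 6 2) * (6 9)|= 8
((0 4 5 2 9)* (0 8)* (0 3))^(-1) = ((0 4 5 2 9 8 3))^(-1) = (0 3 8 9 2 5 4)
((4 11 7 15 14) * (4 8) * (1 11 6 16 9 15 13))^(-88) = ((1 11 7 13)(4 6 16 9 15 14 8))^(-88) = (4 9 8 16 14 6 15)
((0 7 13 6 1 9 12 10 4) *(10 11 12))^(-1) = ((0 7 13 6 1 9 10 4)(11 12))^(-1) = (0 4 10 9 1 6 13 7)(11 12)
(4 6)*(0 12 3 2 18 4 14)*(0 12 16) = [16, 1, 18, 2, 6, 5, 14, 7, 8, 9, 10, 11, 3, 13, 12, 15, 0, 17, 4] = (0 16)(2 18 4 6 14 12 3)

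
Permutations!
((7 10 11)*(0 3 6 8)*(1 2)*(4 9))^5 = (0 3 6 8)(1 2)(4 9)(7 11 10)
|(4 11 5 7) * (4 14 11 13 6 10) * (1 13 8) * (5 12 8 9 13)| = |(1 5 7 14 11 12 8)(4 9 13 6 10)| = 35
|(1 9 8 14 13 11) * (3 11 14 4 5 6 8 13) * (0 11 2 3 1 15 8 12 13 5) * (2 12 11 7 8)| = 44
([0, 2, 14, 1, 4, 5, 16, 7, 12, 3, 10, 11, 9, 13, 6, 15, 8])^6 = (1 12 6)(2 9 16)(3 8 14)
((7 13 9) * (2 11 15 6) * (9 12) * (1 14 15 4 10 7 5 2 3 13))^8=(1 5 15 11 3 10 12)(2 6 4 13 7 9 14)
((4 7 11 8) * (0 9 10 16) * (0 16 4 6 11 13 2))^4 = ((16)(0 9 10 4 7 13 2)(6 11 8))^4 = (16)(0 7 9 13 10 2 4)(6 11 8)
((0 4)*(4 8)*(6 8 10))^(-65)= ((0 10 6 8 4))^(-65)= (10)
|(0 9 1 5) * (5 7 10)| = 6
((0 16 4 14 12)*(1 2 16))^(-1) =(0 12 14 4 16 2 1)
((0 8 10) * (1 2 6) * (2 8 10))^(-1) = ((0 10)(1 8 2 6))^(-1) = (0 10)(1 6 2 8)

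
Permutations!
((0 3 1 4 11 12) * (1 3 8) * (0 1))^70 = (1 11)(4 12)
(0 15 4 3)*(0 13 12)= (0 15 4 3 13 12)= [15, 1, 2, 13, 3, 5, 6, 7, 8, 9, 10, 11, 0, 12, 14, 4]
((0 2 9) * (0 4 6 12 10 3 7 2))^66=((2 9 4 6 12 10 3 7))^66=(2 4 12 3)(6 10 7 9)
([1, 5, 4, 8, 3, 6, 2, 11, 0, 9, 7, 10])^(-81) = (11)(0 8 3 4 2 6 5 1)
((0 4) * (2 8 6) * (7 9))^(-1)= ((0 4)(2 8 6)(7 9))^(-1)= (0 4)(2 6 8)(7 9)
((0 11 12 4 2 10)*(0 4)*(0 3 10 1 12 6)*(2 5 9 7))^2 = (0 6 11)(1 3 4 9 2 12 10 5 7)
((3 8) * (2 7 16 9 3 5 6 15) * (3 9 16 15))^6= (16)(3 5)(6 8)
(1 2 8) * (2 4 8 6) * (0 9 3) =(0 9 3)(1 4 8)(2 6) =[9, 4, 6, 0, 8, 5, 2, 7, 1, 3]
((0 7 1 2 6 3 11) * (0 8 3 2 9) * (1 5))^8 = ((0 7 5 1 9)(2 6)(3 11 8))^8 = (0 1 7 9 5)(3 8 11)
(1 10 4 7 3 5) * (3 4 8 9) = (1 10 8 9 3 5)(4 7) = [0, 10, 2, 5, 7, 1, 6, 4, 9, 3, 8]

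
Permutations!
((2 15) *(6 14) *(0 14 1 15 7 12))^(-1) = (0 12 7 2 15 1 6 14)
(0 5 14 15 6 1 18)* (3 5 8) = (0 8 3 5 14 15 6 1 18) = [8, 18, 2, 5, 4, 14, 1, 7, 3, 9, 10, 11, 12, 13, 15, 6, 16, 17, 0]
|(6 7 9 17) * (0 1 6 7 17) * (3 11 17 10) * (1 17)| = |(0 17 7 9)(1 6 10 3 11)| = 20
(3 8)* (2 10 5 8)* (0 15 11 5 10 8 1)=(0 15 11 5 1)(2 8 3)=[15, 0, 8, 2, 4, 1, 6, 7, 3, 9, 10, 5, 12, 13, 14, 11]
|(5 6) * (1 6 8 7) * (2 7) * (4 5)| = |(1 6 4 5 8 2 7)| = 7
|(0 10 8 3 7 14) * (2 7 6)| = |(0 10 8 3 6 2 7 14)| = 8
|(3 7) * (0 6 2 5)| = 4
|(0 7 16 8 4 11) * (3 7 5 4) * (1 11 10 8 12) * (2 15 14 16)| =14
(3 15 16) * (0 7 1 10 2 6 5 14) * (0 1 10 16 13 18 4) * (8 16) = [7, 8, 6, 15, 0, 14, 5, 10, 16, 9, 2, 11, 12, 18, 1, 13, 3, 17, 4] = (0 7 10 2 6 5 14 1 8 16 3 15 13 18 4)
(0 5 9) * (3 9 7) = (0 5 7 3 9) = [5, 1, 2, 9, 4, 7, 6, 3, 8, 0]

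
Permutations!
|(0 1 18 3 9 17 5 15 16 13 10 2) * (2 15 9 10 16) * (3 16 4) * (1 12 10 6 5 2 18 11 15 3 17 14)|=|(0 12 10 3 6 5 9 14 1 11 15 18 16 13 4 17 2)|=17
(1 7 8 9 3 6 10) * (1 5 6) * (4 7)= (1 4 7 8 9 3)(5 6 10)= [0, 4, 2, 1, 7, 6, 10, 8, 9, 3, 5]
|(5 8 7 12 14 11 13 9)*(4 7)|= 9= |(4 7 12 14 11 13 9 5 8)|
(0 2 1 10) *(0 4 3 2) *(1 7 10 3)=(1 3 2 7 10 4)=[0, 3, 7, 2, 1, 5, 6, 10, 8, 9, 4]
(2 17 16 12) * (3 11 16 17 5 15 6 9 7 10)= (17)(2 5 15 6 9 7 10 3 11 16 12)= [0, 1, 5, 11, 4, 15, 9, 10, 8, 7, 3, 16, 2, 13, 14, 6, 12, 17]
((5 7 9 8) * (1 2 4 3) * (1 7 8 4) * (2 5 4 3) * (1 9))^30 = ((1 5 8 4 2 9 3 7))^30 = (1 3 2 8)(4 5 7 9)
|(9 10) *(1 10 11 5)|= 5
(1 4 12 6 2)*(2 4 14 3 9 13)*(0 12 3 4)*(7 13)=(0 12 6)(1 14 4 3 9 7 13 2)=[12, 14, 1, 9, 3, 5, 0, 13, 8, 7, 10, 11, 6, 2, 4]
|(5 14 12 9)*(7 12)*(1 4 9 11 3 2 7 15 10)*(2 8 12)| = 28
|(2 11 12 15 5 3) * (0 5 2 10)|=|(0 5 3 10)(2 11 12 15)|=4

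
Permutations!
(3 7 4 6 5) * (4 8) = (3 7 8 4 6 5) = [0, 1, 2, 7, 6, 3, 5, 8, 4]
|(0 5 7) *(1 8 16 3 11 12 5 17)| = 10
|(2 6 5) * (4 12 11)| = |(2 6 5)(4 12 11)| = 3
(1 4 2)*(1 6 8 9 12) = (1 4 2 6 8 9 12) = [0, 4, 6, 3, 2, 5, 8, 7, 9, 12, 10, 11, 1]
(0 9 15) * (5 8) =(0 9 15)(5 8) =[9, 1, 2, 3, 4, 8, 6, 7, 5, 15, 10, 11, 12, 13, 14, 0]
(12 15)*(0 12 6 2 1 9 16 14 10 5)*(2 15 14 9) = [12, 2, 1, 3, 4, 0, 15, 7, 8, 16, 5, 11, 14, 13, 10, 6, 9] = (0 12 14 10 5)(1 2)(6 15)(9 16)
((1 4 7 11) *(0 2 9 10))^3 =((0 2 9 10)(1 4 7 11))^3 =(0 10 9 2)(1 11 7 4)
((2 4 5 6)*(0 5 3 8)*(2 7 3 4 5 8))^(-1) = (0 8)(2 3 7 6 5)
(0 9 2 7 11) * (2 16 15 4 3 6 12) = (0 9 16 15 4 3 6 12 2 7 11) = [9, 1, 7, 6, 3, 5, 12, 11, 8, 16, 10, 0, 2, 13, 14, 4, 15]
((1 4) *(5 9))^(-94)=(9)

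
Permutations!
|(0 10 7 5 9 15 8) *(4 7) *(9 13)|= 9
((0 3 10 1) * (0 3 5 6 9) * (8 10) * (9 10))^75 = (0 10 8 5 1 9 6 3)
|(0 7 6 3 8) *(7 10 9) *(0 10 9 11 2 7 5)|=21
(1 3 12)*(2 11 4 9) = (1 3 12)(2 11 4 9) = [0, 3, 11, 12, 9, 5, 6, 7, 8, 2, 10, 4, 1]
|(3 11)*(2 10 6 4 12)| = |(2 10 6 4 12)(3 11)| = 10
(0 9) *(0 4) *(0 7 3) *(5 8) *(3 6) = (0 9 4 7 6 3)(5 8) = [9, 1, 2, 0, 7, 8, 3, 6, 5, 4]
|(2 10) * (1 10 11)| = 4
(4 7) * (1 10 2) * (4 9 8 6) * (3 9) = [0, 10, 1, 9, 7, 5, 4, 3, 6, 8, 2] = (1 10 2)(3 9 8 6 4 7)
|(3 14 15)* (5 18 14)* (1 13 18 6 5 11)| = |(1 13 18 14 15 3 11)(5 6)| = 14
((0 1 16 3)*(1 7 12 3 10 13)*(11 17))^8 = ((0 7 12 3)(1 16 10 13)(11 17))^8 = (17)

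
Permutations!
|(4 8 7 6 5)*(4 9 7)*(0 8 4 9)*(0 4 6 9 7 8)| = |(4 6 5)(7 9 8)| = 3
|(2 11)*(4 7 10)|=6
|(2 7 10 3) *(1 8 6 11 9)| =20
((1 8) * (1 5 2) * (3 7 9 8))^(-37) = (1 5 9 3 2 8 7)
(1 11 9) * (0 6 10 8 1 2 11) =[6, 0, 11, 3, 4, 5, 10, 7, 1, 2, 8, 9] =(0 6 10 8 1)(2 11 9)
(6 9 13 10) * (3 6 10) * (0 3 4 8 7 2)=(0 3 6 9 13 4 8 7 2)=[3, 1, 0, 6, 8, 5, 9, 2, 7, 13, 10, 11, 12, 4]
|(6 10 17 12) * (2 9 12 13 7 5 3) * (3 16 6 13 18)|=|(2 9 12 13 7 5 16 6 10 17 18 3)|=12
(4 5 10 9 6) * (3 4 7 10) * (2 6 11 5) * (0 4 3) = (0 4 2 6 7 10 9 11 5) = [4, 1, 6, 3, 2, 0, 7, 10, 8, 11, 9, 5]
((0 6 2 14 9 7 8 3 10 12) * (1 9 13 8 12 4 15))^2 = ((0 6 2 14 13 8 3 10 4 15 1 9 7 12))^2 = (0 2 13 3 4 1 7)(6 14 8 10 15 9 12)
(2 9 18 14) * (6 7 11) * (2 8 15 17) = (2 9 18 14 8 15 17)(6 7 11) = [0, 1, 9, 3, 4, 5, 7, 11, 15, 18, 10, 6, 12, 13, 8, 17, 16, 2, 14]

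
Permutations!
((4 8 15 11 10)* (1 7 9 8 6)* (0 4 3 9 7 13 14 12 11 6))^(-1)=((0 4)(1 13 14 12 11 10 3 9 8 15 6))^(-1)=(0 4)(1 6 15 8 9 3 10 11 12 14 13)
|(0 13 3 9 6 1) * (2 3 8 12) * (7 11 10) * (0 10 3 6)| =12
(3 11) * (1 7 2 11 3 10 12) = [0, 7, 11, 3, 4, 5, 6, 2, 8, 9, 12, 10, 1] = (1 7 2 11 10 12)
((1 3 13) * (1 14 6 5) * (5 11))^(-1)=((1 3 13 14 6 11 5))^(-1)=(1 5 11 6 14 13 3)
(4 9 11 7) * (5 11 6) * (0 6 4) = (0 6 5 11 7)(4 9) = [6, 1, 2, 3, 9, 11, 5, 0, 8, 4, 10, 7]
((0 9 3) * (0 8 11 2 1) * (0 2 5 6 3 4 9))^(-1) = ((1 2)(3 8 11 5 6)(4 9))^(-1) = (1 2)(3 6 5 11 8)(4 9)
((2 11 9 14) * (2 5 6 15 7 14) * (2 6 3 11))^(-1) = ((3 11 9 6 15 7 14 5))^(-1) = (3 5 14 7 15 6 9 11)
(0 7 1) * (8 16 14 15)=(0 7 1)(8 16 14 15)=[7, 0, 2, 3, 4, 5, 6, 1, 16, 9, 10, 11, 12, 13, 15, 8, 14]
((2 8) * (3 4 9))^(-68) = (3 4 9)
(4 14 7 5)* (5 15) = (4 14 7 15 5) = [0, 1, 2, 3, 14, 4, 6, 15, 8, 9, 10, 11, 12, 13, 7, 5]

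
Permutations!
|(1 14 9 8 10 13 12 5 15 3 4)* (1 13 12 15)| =28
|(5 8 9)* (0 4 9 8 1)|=|(0 4 9 5 1)|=5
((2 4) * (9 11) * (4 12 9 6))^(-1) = (2 4 6 11 9 12)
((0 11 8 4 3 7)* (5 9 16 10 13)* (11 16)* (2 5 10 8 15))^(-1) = ((0 16 8 4 3 7)(2 5 9 11 15)(10 13))^(-1) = (0 7 3 4 8 16)(2 15 11 9 5)(10 13)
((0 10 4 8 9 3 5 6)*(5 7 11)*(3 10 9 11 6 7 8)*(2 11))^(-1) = (0 6 7 5 11 2 8 3 4 10 9)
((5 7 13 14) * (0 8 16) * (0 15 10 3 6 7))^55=(16)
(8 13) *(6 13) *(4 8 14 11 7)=(4 8 6 13 14 11 7)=[0, 1, 2, 3, 8, 5, 13, 4, 6, 9, 10, 7, 12, 14, 11]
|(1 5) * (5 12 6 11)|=|(1 12 6 11 5)|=5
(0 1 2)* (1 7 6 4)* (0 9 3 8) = (0 7 6 4 1 2 9 3 8) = [7, 2, 9, 8, 1, 5, 4, 6, 0, 3]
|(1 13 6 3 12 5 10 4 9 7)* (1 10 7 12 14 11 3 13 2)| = |(1 2)(3 14 11)(4 9 12 5 7 10)(6 13)| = 6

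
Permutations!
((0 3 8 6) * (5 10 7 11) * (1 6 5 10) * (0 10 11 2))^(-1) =(11)(0 2 7 10 6 1 5 8 3)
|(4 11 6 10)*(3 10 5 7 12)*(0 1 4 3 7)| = 6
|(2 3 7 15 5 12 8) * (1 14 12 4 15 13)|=|(1 14 12 8 2 3 7 13)(4 15 5)|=24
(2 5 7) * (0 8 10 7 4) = (0 8 10 7 2 5 4) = [8, 1, 5, 3, 0, 4, 6, 2, 10, 9, 7]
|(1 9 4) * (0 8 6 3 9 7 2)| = |(0 8 6 3 9 4 1 7 2)| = 9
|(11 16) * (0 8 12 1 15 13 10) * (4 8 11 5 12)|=18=|(0 11 16 5 12 1 15 13 10)(4 8)|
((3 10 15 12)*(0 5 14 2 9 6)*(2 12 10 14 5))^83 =(0 6 9 2)(3 12 14)(10 15)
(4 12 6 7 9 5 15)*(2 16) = (2 16)(4 12 6 7 9 5 15) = [0, 1, 16, 3, 12, 15, 7, 9, 8, 5, 10, 11, 6, 13, 14, 4, 2]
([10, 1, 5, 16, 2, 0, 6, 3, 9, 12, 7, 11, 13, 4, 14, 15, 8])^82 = [2, 1, 13, 10, 12, 4, 6, 0, 3, 16, 5, 11, 8, 9, 14, 15, 7]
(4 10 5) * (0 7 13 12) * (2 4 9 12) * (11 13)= (0 7 11 13 2 4 10 5 9 12)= [7, 1, 4, 3, 10, 9, 6, 11, 8, 12, 5, 13, 0, 2]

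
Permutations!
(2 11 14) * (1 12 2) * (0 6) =(0 6)(1 12 2 11 14) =[6, 12, 11, 3, 4, 5, 0, 7, 8, 9, 10, 14, 2, 13, 1]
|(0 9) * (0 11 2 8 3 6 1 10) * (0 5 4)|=11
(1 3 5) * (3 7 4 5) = (1 7 4 5) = [0, 7, 2, 3, 5, 1, 6, 4]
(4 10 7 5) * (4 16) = (4 10 7 5 16) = [0, 1, 2, 3, 10, 16, 6, 5, 8, 9, 7, 11, 12, 13, 14, 15, 4]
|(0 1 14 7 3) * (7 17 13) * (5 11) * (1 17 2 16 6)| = 10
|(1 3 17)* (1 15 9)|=5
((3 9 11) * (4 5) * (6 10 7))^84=(11)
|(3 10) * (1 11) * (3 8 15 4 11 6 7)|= 9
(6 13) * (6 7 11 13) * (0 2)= (0 2)(7 11 13)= [2, 1, 0, 3, 4, 5, 6, 11, 8, 9, 10, 13, 12, 7]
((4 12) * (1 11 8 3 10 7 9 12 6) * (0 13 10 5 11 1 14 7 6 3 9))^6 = (14)(3 4 12 9 8 11 5)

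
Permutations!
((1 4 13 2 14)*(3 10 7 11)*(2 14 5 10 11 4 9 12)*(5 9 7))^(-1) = ((1 7 4 13 14)(2 9 12)(3 11)(5 10))^(-1) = (1 14 13 4 7)(2 12 9)(3 11)(5 10)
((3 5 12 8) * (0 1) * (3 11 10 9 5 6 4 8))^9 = ((0 1)(3 6 4 8 11 10 9 5 12))^9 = (12)(0 1)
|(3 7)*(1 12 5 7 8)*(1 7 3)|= 6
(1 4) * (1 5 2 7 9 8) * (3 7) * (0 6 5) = (0 6 5 2 3 7 9 8 1 4) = [6, 4, 3, 7, 0, 2, 5, 9, 1, 8]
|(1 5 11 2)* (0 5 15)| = 6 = |(0 5 11 2 1 15)|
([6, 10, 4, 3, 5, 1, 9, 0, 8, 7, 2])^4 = (1 5 4 2 10)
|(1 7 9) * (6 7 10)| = |(1 10 6 7 9)| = 5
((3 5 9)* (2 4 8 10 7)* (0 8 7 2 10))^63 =(0 8)(2 10 7 4) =((0 8)(2 4 7 10)(3 5 9))^63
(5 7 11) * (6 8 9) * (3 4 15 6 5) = [0, 1, 2, 4, 15, 7, 8, 11, 9, 5, 10, 3, 12, 13, 14, 6] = (3 4 15 6 8 9 5 7 11)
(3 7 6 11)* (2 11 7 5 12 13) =(2 11 3 5 12 13)(6 7) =[0, 1, 11, 5, 4, 12, 7, 6, 8, 9, 10, 3, 13, 2]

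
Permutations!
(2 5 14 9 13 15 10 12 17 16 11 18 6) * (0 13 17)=(0 13 15 10 12)(2 5 14 9 17 16 11 18 6)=[13, 1, 5, 3, 4, 14, 2, 7, 8, 17, 12, 18, 0, 15, 9, 10, 11, 16, 6]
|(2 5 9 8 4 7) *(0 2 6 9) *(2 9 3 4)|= 20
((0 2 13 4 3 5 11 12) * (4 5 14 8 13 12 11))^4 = (0 2 12)(3 5 8)(4 13 14)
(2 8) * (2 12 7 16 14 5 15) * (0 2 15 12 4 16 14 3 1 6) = [2, 6, 8, 1, 16, 12, 0, 14, 4, 9, 10, 11, 7, 13, 5, 15, 3] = (0 2 8 4 16 3 1 6)(5 12 7 14)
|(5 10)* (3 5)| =3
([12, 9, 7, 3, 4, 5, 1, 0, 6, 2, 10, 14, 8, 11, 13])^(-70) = [8, 2, 0, 3, 4, 5, 9, 12, 1, 7, 10, 13, 6, 14, 11]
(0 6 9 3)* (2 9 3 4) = (0 6 3)(2 9 4) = [6, 1, 9, 0, 2, 5, 3, 7, 8, 4]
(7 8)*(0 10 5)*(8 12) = [10, 1, 2, 3, 4, 0, 6, 12, 7, 9, 5, 11, 8] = (0 10 5)(7 12 8)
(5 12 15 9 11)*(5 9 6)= (5 12 15 6)(9 11)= [0, 1, 2, 3, 4, 12, 5, 7, 8, 11, 10, 9, 15, 13, 14, 6]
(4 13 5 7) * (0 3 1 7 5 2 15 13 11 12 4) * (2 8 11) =(0 3 1 7)(2 15 13 8 11 12 4) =[3, 7, 15, 1, 2, 5, 6, 0, 11, 9, 10, 12, 4, 8, 14, 13]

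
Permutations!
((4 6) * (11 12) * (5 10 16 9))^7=((4 6)(5 10 16 9)(11 12))^7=(4 6)(5 9 16 10)(11 12)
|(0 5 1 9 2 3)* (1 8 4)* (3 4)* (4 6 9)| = |(0 5 8 3)(1 4)(2 6 9)| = 12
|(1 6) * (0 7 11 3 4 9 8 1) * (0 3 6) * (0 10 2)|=|(0 7 11 6 3 4 9 8 1 10 2)|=11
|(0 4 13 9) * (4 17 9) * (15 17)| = 4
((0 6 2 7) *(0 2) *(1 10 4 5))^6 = (1 4)(5 10)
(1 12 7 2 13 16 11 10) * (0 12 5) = (0 12 7 2 13 16 11 10 1 5) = [12, 5, 13, 3, 4, 0, 6, 2, 8, 9, 1, 10, 7, 16, 14, 15, 11]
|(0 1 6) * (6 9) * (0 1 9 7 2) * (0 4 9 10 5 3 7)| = |(0 10 5 3 7 2 4 9 6 1)| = 10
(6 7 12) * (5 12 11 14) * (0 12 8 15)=(0 12 6 7 11 14 5 8 15)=[12, 1, 2, 3, 4, 8, 7, 11, 15, 9, 10, 14, 6, 13, 5, 0]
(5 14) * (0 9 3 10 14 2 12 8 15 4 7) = (0 9 3 10 14 5 2 12 8 15 4 7) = [9, 1, 12, 10, 7, 2, 6, 0, 15, 3, 14, 11, 8, 13, 5, 4]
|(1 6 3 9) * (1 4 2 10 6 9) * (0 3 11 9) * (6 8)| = 21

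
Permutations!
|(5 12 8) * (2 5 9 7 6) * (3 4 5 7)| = |(2 7 6)(3 4 5 12 8 9)| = 6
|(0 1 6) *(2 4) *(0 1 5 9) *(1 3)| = 6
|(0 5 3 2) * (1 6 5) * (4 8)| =6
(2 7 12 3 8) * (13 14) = [0, 1, 7, 8, 4, 5, 6, 12, 2, 9, 10, 11, 3, 14, 13] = (2 7 12 3 8)(13 14)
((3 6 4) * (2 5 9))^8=(2 9 5)(3 4 6)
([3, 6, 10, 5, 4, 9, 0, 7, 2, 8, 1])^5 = [2, 9, 3, 10, 4, 1, 8, 7, 0, 6, 5]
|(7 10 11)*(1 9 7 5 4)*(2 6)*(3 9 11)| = |(1 11 5 4)(2 6)(3 9 7 10)| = 4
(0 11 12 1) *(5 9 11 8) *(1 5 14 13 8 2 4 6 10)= (0 2 4 6 10 1)(5 9 11 12)(8 14 13)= [2, 0, 4, 3, 6, 9, 10, 7, 14, 11, 1, 12, 5, 8, 13]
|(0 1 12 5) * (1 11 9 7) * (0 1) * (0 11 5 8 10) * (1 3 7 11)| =8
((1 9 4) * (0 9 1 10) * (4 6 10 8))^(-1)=((0 9 6 10)(4 8))^(-1)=(0 10 6 9)(4 8)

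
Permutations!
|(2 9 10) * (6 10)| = 4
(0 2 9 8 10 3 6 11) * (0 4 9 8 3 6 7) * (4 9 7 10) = (0 2 8 4 7)(3 10 6 11 9) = [2, 1, 8, 10, 7, 5, 11, 0, 4, 3, 6, 9]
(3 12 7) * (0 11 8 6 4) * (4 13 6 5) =(0 11 8 5 4)(3 12 7)(6 13) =[11, 1, 2, 12, 0, 4, 13, 3, 5, 9, 10, 8, 7, 6]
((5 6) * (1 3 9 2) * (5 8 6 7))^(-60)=(9)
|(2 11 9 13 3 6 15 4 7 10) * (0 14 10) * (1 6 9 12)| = |(0 14 10 2 11 12 1 6 15 4 7)(3 9 13)| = 33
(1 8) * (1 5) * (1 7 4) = [0, 8, 2, 3, 1, 7, 6, 4, 5] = (1 8 5 7 4)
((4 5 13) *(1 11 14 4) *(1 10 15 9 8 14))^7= ((1 11)(4 5 13 10 15 9 8 14))^7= (1 11)(4 14 8 9 15 10 13 5)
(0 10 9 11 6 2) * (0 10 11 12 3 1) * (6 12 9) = (0 11 12 3 1)(2 10 6) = [11, 0, 10, 1, 4, 5, 2, 7, 8, 9, 6, 12, 3]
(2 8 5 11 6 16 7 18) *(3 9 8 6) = [0, 1, 6, 9, 4, 11, 16, 18, 5, 8, 10, 3, 12, 13, 14, 15, 7, 17, 2] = (2 6 16 7 18)(3 9 8 5 11)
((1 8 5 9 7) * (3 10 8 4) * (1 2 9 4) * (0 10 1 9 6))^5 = ((0 10 8 5 4 3 1 9 7 2 6))^5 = (0 3 6 4 2 5 7 8 9 10 1)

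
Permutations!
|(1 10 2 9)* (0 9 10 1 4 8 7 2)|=7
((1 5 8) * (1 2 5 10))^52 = ((1 10)(2 5 8))^52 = (10)(2 5 8)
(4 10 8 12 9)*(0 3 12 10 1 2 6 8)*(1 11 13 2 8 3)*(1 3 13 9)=(0 3 12 1 8 10)(2 6 13)(4 11 9)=[3, 8, 6, 12, 11, 5, 13, 7, 10, 4, 0, 9, 1, 2]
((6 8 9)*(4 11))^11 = ((4 11)(6 8 9))^11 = (4 11)(6 9 8)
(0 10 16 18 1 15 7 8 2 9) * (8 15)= [10, 8, 9, 3, 4, 5, 6, 15, 2, 0, 16, 11, 12, 13, 14, 7, 18, 17, 1]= (0 10 16 18 1 8 2 9)(7 15)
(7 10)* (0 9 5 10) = (0 9 5 10 7) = [9, 1, 2, 3, 4, 10, 6, 0, 8, 5, 7]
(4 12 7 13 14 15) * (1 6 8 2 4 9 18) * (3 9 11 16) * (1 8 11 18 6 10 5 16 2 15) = (1 10 5 16 3 9 6 11 2 4 12 7 13 14)(8 15 18) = [0, 10, 4, 9, 12, 16, 11, 13, 15, 6, 5, 2, 7, 14, 1, 18, 3, 17, 8]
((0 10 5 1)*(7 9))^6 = ((0 10 5 1)(7 9))^6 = (0 5)(1 10)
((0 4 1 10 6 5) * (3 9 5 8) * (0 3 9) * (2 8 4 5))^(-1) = (0 3 5)(1 4 6 10)(2 9 8)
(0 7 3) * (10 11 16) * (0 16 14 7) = (3 16 10 11 14 7) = [0, 1, 2, 16, 4, 5, 6, 3, 8, 9, 11, 14, 12, 13, 7, 15, 10]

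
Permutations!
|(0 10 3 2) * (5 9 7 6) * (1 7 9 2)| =8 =|(0 10 3 1 7 6 5 2)|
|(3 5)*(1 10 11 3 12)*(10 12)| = |(1 12)(3 5 10 11)| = 4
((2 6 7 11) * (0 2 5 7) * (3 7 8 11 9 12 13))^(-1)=(0 6 2)(3 13 12 9 7)(5 11 8)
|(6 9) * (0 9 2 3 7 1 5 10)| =9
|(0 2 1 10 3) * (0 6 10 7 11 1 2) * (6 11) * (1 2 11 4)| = 6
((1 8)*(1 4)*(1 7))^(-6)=(1 4)(7 8)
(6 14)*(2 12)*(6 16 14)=(2 12)(14 16)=[0, 1, 12, 3, 4, 5, 6, 7, 8, 9, 10, 11, 2, 13, 16, 15, 14]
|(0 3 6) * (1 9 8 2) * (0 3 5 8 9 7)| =6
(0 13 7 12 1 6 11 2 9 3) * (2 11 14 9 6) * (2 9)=(0 13 7 12 1 9 3)(2 6 14)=[13, 9, 6, 0, 4, 5, 14, 12, 8, 3, 10, 11, 1, 7, 2]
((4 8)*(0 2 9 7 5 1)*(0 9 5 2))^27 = ((1 9 7 2 5)(4 8))^27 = (1 7 5 9 2)(4 8)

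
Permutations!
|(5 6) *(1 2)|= 2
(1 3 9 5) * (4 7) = [0, 3, 2, 9, 7, 1, 6, 4, 8, 5] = (1 3 9 5)(4 7)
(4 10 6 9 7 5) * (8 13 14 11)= [0, 1, 2, 3, 10, 4, 9, 5, 13, 7, 6, 8, 12, 14, 11]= (4 10 6 9 7 5)(8 13 14 11)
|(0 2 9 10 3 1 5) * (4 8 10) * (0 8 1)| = |(0 2 9 4 1 5 8 10 3)| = 9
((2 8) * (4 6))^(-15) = ((2 8)(4 6))^(-15) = (2 8)(4 6)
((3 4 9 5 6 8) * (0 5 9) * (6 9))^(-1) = (0 4 3 8 6 9 5)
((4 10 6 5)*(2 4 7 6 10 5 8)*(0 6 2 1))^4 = (10)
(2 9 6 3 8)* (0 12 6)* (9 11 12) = [9, 1, 11, 8, 4, 5, 3, 7, 2, 0, 10, 12, 6] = (0 9)(2 11 12 6 3 8)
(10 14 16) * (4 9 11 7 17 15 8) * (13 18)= (4 9 11 7 17 15 8)(10 14 16)(13 18)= [0, 1, 2, 3, 9, 5, 6, 17, 4, 11, 14, 7, 12, 18, 16, 8, 10, 15, 13]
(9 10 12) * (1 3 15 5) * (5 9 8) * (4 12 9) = (1 3 15 4 12 8 5)(9 10) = [0, 3, 2, 15, 12, 1, 6, 7, 5, 10, 9, 11, 8, 13, 14, 4]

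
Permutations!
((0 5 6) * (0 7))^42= ((0 5 6 7))^42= (0 6)(5 7)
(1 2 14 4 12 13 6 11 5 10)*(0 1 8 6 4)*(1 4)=(0 4 12 13 1 2 14)(5 10 8 6 11)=[4, 2, 14, 3, 12, 10, 11, 7, 6, 9, 8, 5, 13, 1, 0]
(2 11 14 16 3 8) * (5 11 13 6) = [0, 1, 13, 8, 4, 11, 5, 7, 2, 9, 10, 14, 12, 6, 16, 15, 3] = (2 13 6 5 11 14 16 3 8)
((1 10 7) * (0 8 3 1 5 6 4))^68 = ((0 8 3 1 10 7 5 6 4))^68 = (0 7 8 5 3 6 1 4 10)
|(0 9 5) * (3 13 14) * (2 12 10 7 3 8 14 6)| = 42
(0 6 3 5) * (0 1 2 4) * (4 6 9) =[9, 2, 6, 5, 0, 1, 3, 7, 8, 4] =(0 9 4)(1 2 6 3 5)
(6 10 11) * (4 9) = (4 9)(6 10 11) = [0, 1, 2, 3, 9, 5, 10, 7, 8, 4, 11, 6]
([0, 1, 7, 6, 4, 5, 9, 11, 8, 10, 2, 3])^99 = (2 7 11 3 6 9 10)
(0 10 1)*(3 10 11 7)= (0 11 7 3 10 1)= [11, 0, 2, 10, 4, 5, 6, 3, 8, 9, 1, 7]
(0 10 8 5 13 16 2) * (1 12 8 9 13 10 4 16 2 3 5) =(0 4 16 3 5 10 9 13 2)(1 12 8) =[4, 12, 0, 5, 16, 10, 6, 7, 1, 13, 9, 11, 8, 2, 14, 15, 3]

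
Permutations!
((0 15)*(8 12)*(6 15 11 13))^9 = (0 15 6 13 11)(8 12)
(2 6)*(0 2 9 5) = (0 2 6 9 5) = [2, 1, 6, 3, 4, 0, 9, 7, 8, 5]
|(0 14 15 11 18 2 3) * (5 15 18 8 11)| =10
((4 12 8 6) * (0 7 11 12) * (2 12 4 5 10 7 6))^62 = (0 4 11 7 10 5 6)(2 8 12)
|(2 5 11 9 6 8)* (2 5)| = |(5 11 9 6 8)| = 5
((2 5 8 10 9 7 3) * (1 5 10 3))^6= ((1 5 8 3 2 10 9 7))^6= (1 9 2 8)(3 5 7 10)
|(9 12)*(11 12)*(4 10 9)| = |(4 10 9 11 12)| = 5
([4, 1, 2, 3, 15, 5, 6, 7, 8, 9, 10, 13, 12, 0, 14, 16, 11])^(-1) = (0 13 11 16 15 4)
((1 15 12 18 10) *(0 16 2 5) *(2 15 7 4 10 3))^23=((0 16 15 12 18 3 2 5)(1 7 4 10))^23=(0 5 2 3 18 12 15 16)(1 10 4 7)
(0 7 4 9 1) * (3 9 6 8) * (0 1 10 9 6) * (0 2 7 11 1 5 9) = (0 11 1 5 9 10)(2 7 4)(3 6 8) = [11, 5, 7, 6, 2, 9, 8, 4, 3, 10, 0, 1]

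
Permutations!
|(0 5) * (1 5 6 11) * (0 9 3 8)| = |(0 6 11 1 5 9 3 8)| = 8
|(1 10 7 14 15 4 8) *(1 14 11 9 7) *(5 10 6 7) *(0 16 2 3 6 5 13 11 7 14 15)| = |(0 16 2 3 6 14)(1 5 10)(4 8 15)(9 13 11)| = 6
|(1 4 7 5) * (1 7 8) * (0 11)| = 6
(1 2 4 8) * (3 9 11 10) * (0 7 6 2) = (0 7 6 2 4 8 1)(3 9 11 10) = [7, 0, 4, 9, 8, 5, 2, 6, 1, 11, 3, 10]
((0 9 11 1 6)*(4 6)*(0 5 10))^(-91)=(0 6 11 10 4 9 5 1)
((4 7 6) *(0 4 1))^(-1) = ((0 4 7 6 1))^(-1) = (0 1 6 7 4)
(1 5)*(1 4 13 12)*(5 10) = (1 10 5 4 13 12) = [0, 10, 2, 3, 13, 4, 6, 7, 8, 9, 5, 11, 1, 12]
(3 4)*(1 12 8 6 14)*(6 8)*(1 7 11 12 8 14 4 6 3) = (1 8 14 7 11 12 3 6 4) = [0, 8, 2, 6, 1, 5, 4, 11, 14, 9, 10, 12, 3, 13, 7]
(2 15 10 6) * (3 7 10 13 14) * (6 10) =[0, 1, 15, 7, 4, 5, 2, 6, 8, 9, 10, 11, 12, 14, 3, 13] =(2 15 13 14 3 7 6)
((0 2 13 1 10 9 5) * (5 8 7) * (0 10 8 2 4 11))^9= (1 8 7 5 10 9 2 13)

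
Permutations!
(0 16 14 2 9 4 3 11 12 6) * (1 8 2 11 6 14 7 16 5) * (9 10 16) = (0 5 1 8 2 10 16 7 9 4 3 6)(11 12 14) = [5, 8, 10, 6, 3, 1, 0, 9, 2, 4, 16, 12, 14, 13, 11, 15, 7]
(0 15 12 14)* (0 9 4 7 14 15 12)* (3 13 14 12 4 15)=(0 4 7 12 3 13 14 9 15)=[4, 1, 2, 13, 7, 5, 6, 12, 8, 15, 10, 11, 3, 14, 9, 0]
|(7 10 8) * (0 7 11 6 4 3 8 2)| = |(0 7 10 2)(3 8 11 6 4)| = 20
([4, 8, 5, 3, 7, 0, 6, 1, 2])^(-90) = [4, 8, 5, 3, 7, 0, 6, 1, 2]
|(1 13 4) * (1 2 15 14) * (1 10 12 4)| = |(1 13)(2 15 14 10 12 4)| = 6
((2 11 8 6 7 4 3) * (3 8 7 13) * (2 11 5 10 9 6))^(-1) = ((2 5 10 9 6 13 3 11 7 4 8))^(-1) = (2 8 4 7 11 3 13 6 9 10 5)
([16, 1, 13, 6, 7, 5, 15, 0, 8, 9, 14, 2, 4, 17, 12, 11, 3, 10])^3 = (0 6 2 10 4 16 15 13 14 7 3 11 17 12)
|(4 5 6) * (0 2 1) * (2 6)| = |(0 6 4 5 2 1)| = 6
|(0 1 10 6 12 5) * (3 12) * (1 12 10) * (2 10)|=|(0 12 5)(2 10 6 3)|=12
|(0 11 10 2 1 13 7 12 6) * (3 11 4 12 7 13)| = 20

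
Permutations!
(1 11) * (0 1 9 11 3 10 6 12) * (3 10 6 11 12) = (0 1 10 11 9 12)(3 6) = [1, 10, 2, 6, 4, 5, 3, 7, 8, 12, 11, 9, 0]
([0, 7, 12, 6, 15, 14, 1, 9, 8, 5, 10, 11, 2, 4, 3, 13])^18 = (15)(1 14 7 3 9 6 5)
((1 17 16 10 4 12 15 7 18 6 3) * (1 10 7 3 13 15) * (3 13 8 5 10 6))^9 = ((1 17 16 7 18 3 6 8 5 10 4 12)(13 15))^9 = (1 10 6 7)(3 16 12 5)(4 8 18 17)(13 15)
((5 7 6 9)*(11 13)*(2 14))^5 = ((2 14)(5 7 6 9)(11 13))^5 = (2 14)(5 7 6 9)(11 13)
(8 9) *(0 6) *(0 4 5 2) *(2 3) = (0 6 4 5 3 2)(8 9) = [6, 1, 0, 2, 5, 3, 4, 7, 9, 8]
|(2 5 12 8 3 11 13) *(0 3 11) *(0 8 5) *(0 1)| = |(0 3 8 11 13 2 1)(5 12)| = 14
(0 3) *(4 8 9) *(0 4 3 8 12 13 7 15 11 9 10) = (0 8 10)(3 4 12 13 7 15 11 9) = [8, 1, 2, 4, 12, 5, 6, 15, 10, 3, 0, 9, 13, 7, 14, 11]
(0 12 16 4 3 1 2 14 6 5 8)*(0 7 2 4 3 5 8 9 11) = (0 12 16 3 1 4 5 9 11)(2 14 6 8 7) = [12, 4, 14, 1, 5, 9, 8, 2, 7, 11, 10, 0, 16, 13, 6, 15, 3]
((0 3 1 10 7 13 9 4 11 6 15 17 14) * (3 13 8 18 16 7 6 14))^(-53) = ((0 13 9 4 11 14)(1 10 6 15 17 3)(7 8 18 16))^(-53) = (0 13 9 4 11 14)(1 10 6 15 17 3)(7 16 18 8)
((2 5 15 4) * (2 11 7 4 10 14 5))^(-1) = (4 7 11)(5 14 10 15)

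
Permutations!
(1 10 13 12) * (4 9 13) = [0, 10, 2, 3, 9, 5, 6, 7, 8, 13, 4, 11, 1, 12] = (1 10 4 9 13 12)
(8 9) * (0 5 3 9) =(0 5 3 9 8) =[5, 1, 2, 9, 4, 3, 6, 7, 0, 8]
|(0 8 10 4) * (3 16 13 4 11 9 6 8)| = 5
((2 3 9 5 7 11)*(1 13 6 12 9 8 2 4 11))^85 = (1 13 6 12 9 5 7)(2 3 8)(4 11)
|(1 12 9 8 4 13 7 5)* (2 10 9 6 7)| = 30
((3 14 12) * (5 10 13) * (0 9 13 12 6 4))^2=(0 13 10 3 6)(4 9 5 12 14)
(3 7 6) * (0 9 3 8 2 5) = (0 9 3 7 6 8 2 5) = [9, 1, 5, 7, 4, 0, 8, 6, 2, 3]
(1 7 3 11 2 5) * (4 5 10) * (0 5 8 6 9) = (0 5 1 7 3 11 2 10 4 8 6 9) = [5, 7, 10, 11, 8, 1, 9, 3, 6, 0, 4, 2]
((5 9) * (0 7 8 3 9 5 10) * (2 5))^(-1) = (0 10 9 3 8 7)(2 5)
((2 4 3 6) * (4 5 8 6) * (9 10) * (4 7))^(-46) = ((2 5 8 6)(3 7 4)(9 10))^(-46) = (10)(2 8)(3 4 7)(5 6)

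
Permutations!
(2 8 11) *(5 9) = (2 8 11)(5 9) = [0, 1, 8, 3, 4, 9, 6, 7, 11, 5, 10, 2]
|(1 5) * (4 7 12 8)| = 4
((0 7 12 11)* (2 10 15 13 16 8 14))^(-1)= (0 11 12 7)(2 14 8 16 13 15 10)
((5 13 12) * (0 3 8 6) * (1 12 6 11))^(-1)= ((0 3 8 11 1 12 5 13 6))^(-1)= (0 6 13 5 12 1 11 8 3)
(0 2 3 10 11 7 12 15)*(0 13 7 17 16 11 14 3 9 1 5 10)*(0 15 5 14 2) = (1 14 3 15 13 7 12 5 10 2 9)(11 17 16) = [0, 14, 9, 15, 4, 10, 6, 12, 8, 1, 2, 17, 5, 7, 3, 13, 11, 16]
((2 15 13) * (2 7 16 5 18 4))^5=((2 15 13 7 16 5 18 4))^5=(2 5 13 4 16 15 18 7)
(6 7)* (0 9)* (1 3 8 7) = (0 9)(1 3 8 7 6) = [9, 3, 2, 8, 4, 5, 1, 6, 7, 0]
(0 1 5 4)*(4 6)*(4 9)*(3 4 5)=(0 1 3 4)(5 6 9)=[1, 3, 2, 4, 0, 6, 9, 7, 8, 5]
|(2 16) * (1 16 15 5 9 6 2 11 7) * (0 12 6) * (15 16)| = |(0 12 6 2 16 11 7 1 15 5 9)| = 11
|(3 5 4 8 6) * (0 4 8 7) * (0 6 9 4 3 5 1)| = |(0 3 1)(4 7 6 5 8 9)| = 6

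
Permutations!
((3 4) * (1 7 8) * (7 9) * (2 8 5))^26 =(1 7 2)(5 8 9)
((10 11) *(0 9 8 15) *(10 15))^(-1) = (0 15 11 10 8 9)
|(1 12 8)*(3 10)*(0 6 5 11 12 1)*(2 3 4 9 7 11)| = |(0 6 5 2 3 10 4 9 7 11 12 8)| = 12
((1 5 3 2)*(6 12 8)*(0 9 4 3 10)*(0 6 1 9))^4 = (1 12 10)(5 8 6)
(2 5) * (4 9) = (2 5)(4 9) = [0, 1, 5, 3, 9, 2, 6, 7, 8, 4]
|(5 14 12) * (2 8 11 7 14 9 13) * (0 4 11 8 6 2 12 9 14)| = 20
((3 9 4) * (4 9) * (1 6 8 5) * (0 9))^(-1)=((0 9)(1 6 8 5)(3 4))^(-1)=(0 9)(1 5 8 6)(3 4)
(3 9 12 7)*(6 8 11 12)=(3 9 6 8 11 12 7)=[0, 1, 2, 9, 4, 5, 8, 3, 11, 6, 10, 12, 7]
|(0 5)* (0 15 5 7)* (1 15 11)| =|(0 7)(1 15 5 11)| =4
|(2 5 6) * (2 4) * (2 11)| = 5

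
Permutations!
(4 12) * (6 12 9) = (4 9 6 12) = [0, 1, 2, 3, 9, 5, 12, 7, 8, 6, 10, 11, 4]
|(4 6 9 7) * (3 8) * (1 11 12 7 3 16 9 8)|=10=|(1 11 12 7 4 6 8 16 9 3)|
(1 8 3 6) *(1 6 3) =(1 8) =[0, 8, 2, 3, 4, 5, 6, 7, 1]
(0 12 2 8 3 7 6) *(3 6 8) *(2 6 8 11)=(0 12 6)(2 3 7 11)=[12, 1, 3, 7, 4, 5, 0, 11, 8, 9, 10, 2, 6]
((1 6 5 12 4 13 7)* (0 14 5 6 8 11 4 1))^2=((0 14 5 12 1 8 11 4 13 7))^2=(0 5 1 11 13)(4 7 14 12 8)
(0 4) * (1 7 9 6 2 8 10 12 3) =(0 4)(1 7 9 6 2 8 10 12 3) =[4, 7, 8, 1, 0, 5, 2, 9, 10, 6, 12, 11, 3]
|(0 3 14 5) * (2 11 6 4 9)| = 20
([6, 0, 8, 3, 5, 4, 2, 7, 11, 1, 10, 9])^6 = [1, 9, 6, 3, 4, 5, 0, 7, 2, 11, 10, 8]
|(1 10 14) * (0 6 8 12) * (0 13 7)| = 6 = |(0 6 8 12 13 7)(1 10 14)|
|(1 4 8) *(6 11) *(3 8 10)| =|(1 4 10 3 8)(6 11)| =10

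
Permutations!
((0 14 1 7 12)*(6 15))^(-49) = (0 14 1 7 12)(6 15)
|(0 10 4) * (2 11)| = |(0 10 4)(2 11)| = 6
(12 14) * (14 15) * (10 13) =(10 13)(12 15 14) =[0, 1, 2, 3, 4, 5, 6, 7, 8, 9, 13, 11, 15, 10, 12, 14]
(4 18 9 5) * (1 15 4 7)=(1 15 4 18 9 5 7)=[0, 15, 2, 3, 18, 7, 6, 1, 8, 5, 10, 11, 12, 13, 14, 4, 16, 17, 9]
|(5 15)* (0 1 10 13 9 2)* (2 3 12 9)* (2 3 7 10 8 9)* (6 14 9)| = 12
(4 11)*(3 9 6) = (3 9 6)(4 11) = [0, 1, 2, 9, 11, 5, 3, 7, 8, 6, 10, 4]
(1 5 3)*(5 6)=[0, 6, 2, 1, 4, 3, 5]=(1 6 5 3)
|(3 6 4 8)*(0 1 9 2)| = 4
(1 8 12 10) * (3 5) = (1 8 12 10)(3 5) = [0, 8, 2, 5, 4, 3, 6, 7, 12, 9, 1, 11, 10]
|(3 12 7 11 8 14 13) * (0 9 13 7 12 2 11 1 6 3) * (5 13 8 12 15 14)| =|(0 9 8 5 13)(1 6 3 2 11 12 15 14 7)| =45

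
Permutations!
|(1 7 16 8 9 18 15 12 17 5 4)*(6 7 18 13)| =42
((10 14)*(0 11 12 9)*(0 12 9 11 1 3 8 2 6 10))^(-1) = ((0 1 3 8 2 6 10 14)(9 12 11))^(-1) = (0 14 10 6 2 8 3 1)(9 11 12)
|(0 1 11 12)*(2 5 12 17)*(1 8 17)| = 6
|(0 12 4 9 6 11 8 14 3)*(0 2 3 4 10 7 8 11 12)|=8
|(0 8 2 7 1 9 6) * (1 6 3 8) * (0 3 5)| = 20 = |(0 1 9 5)(2 7 6 3 8)|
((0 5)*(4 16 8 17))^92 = (17)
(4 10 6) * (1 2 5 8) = [0, 2, 5, 3, 10, 8, 4, 7, 1, 9, 6] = (1 2 5 8)(4 10 6)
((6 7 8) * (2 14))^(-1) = ((2 14)(6 7 8))^(-1) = (2 14)(6 8 7)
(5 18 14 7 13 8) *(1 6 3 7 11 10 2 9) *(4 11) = [0, 6, 9, 7, 11, 18, 3, 13, 5, 1, 2, 10, 12, 8, 4, 15, 16, 17, 14] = (1 6 3 7 13 8 5 18 14 4 11 10 2 9)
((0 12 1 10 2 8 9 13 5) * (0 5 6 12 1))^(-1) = (0 12 6 13 9 8 2 10 1)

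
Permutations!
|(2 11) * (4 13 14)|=|(2 11)(4 13 14)|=6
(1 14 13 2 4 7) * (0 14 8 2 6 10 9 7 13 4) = (0 14 4 13 6 10 9 7 1 8 2) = [14, 8, 0, 3, 13, 5, 10, 1, 2, 7, 9, 11, 12, 6, 4]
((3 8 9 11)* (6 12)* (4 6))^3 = ((3 8 9 11)(4 6 12))^3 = (12)(3 11 9 8)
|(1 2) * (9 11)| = |(1 2)(9 11)| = 2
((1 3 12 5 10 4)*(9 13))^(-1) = ((1 3 12 5 10 4)(9 13))^(-1) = (1 4 10 5 12 3)(9 13)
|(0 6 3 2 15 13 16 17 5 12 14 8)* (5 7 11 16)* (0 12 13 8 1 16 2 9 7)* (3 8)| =|(0 6 8 12 14 1 16 17)(2 15 3 9 7 11)(5 13)| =24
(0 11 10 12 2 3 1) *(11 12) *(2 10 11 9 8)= (0 12 10 9 8 2 3 1)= [12, 0, 3, 1, 4, 5, 6, 7, 2, 8, 9, 11, 10]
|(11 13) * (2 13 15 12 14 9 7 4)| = |(2 13 11 15 12 14 9 7 4)| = 9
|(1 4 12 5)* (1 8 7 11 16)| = 8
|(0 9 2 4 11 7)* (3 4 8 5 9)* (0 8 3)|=8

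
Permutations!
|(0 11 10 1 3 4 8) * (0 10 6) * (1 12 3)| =15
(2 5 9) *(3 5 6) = (2 6 3 5 9) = [0, 1, 6, 5, 4, 9, 3, 7, 8, 2]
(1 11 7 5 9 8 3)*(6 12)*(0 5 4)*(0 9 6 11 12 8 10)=[5, 12, 2, 1, 9, 6, 8, 4, 3, 10, 0, 7, 11]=(0 5 6 8 3 1 12 11 7 4 9 10)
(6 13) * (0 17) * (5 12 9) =(0 17)(5 12 9)(6 13) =[17, 1, 2, 3, 4, 12, 13, 7, 8, 5, 10, 11, 9, 6, 14, 15, 16, 0]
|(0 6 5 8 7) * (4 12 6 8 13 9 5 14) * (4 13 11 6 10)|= 6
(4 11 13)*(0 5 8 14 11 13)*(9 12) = (0 5 8 14 11)(4 13)(9 12) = [5, 1, 2, 3, 13, 8, 6, 7, 14, 12, 10, 0, 9, 4, 11]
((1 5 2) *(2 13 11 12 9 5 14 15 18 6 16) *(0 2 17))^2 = (0 1 15 6 17 2 14 18 16)(5 11 9 13 12)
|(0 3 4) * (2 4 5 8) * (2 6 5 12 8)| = |(0 3 12 8 6 5 2 4)| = 8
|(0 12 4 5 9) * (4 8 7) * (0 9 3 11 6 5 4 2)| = |(0 12 8 7 2)(3 11 6 5)| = 20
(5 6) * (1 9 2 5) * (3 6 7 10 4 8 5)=[0, 9, 3, 6, 8, 7, 1, 10, 5, 2, 4]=(1 9 2 3 6)(4 8 5 7 10)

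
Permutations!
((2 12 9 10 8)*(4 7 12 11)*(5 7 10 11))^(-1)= (2 8 10 4 11 9 12 7 5)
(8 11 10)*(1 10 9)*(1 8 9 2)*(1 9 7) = [0, 10, 9, 3, 4, 5, 6, 1, 11, 8, 7, 2] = (1 10 7)(2 9 8 11)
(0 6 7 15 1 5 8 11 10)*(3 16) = [6, 5, 2, 16, 4, 8, 7, 15, 11, 9, 0, 10, 12, 13, 14, 1, 3] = (0 6 7 15 1 5 8 11 10)(3 16)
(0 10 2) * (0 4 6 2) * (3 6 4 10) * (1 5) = (0 3 6 2 10)(1 5) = [3, 5, 10, 6, 4, 1, 2, 7, 8, 9, 0]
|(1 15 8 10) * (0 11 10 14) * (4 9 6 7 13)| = 35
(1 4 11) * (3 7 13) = (1 4 11)(3 7 13) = [0, 4, 2, 7, 11, 5, 6, 13, 8, 9, 10, 1, 12, 3]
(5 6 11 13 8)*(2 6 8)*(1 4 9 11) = (1 4 9 11 13 2 6)(5 8) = [0, 4, 6, 3, 9, 8, 1, 7, 5, 11, 10, 13, 12, 2]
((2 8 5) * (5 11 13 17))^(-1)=(2 5 17 13 11 8)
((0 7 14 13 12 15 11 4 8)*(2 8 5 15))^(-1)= (0 8 2 12 13 14 7)(4 11 15 5)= ((0 7 14 13 12 2 8)(4 5 15 11))^(-1)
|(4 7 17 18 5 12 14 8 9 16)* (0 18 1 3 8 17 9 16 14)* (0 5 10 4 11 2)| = 14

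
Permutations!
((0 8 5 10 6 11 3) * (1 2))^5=(0 11 10 8 3 6 5)(1 2)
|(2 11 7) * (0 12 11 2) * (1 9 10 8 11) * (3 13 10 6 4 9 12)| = |(0 3 13 10 8 11 7)(1 12)(4 9 6)| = 42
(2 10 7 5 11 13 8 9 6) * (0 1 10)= (0 1 10 7 5 11 13 8 9 6 2)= [1, 10, 0, 3, 4, 11, 2, 5, 9, 6, 7, 13, 12, 8]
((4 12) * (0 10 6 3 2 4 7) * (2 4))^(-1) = ((0 10 6 3 4 12 7))^(-1) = (0 7 12 4 3 6 10)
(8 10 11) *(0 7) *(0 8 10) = (0 7 8)(10 11) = [7, 1, 2, 3, 4, 5, 6, 8, 0, 9, 11, 10]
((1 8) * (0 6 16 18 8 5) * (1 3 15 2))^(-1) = (0 5 1 2 15 3 8 18 16 6)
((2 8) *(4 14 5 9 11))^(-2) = (4 9 14 11 5)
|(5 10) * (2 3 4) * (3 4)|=2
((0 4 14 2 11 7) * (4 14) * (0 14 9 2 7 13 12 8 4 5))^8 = ((0 9 2 11 13 12 8 4 5)(7 14))^8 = (14)(0 5 4 8 12 13 11 2 9)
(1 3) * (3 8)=(1 8 3)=[0, 8, 2, 1, 4, 5, 6, 7, 3]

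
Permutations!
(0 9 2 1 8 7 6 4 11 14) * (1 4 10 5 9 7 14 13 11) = (0 7 6 10 5 9 2 4 1 8 14)(11 13) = [7, 8, 4, 3, 1, 9, 10, 6, 14, 2, 5, 13, 12, 11, 0]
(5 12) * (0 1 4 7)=[1, 4, 2, 3, 7, 12, 6, 0, 8, 9, 10, 11, 5]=(0 1 4 7)(5 12)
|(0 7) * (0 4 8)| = 4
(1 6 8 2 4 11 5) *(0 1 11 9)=(0 1 6 8 2 4 9)(5 11)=[1, 6, 4, 3, 9, 11, 8, 7, 2, 0, 10, 5]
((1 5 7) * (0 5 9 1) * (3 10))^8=(10)(0 7 5)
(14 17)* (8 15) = (8 15)(14 17) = [0, 1, 2, 3, 4, 5, 6, 7, 15, 9, 10, 11, 12, 13, 17, 8, 16, 14]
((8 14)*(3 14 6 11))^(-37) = (3 6 14 11 8)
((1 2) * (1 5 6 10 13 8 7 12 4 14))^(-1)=((1 2 5 6 10 13 8 7 12 4 14))^(-1)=(1 14 4 12 7 8 13 10 6 5 2)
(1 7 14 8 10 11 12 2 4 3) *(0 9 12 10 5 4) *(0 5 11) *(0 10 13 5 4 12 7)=(0 9 7 14 8 11 13 5 12 2 4 3 1)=[9, 0, 4, 1, 3, 12, 6, 14, 11, 7, 10, 13, 2, 5, 8]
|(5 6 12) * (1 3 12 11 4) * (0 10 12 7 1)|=|(0 10 12 5 6 11 4)(1 3 7)|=21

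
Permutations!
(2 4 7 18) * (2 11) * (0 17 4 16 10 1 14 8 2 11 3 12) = (0 17 4 7 18 3 12)(1 14 8 2 16 10) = [17, 14, 16, 12, 7, 5, 6, 18, 2, 9, 1, 11, 0, 13, 8, 15, 10, 4, 3]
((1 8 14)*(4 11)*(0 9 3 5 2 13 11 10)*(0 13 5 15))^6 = (0 3)(4 13)(9 15)(10 11)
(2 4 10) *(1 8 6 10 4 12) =[0, 8, 12, 3, 4, 5, 10, 7, 6, 9, 2, 11, 1] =(1 8 6 10 2 12)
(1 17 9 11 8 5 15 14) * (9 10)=(1 17 10 9 11 8 5 15 14)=[0, 17, 2, 3, 4, 15, 6, 7, 5, 11, 9, 8, 12, 13, 1, 14, 16, 10]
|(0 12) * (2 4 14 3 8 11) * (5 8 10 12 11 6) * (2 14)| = 6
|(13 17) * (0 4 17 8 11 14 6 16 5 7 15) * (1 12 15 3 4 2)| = 55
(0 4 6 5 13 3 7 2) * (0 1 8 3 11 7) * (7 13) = [4, 8, 1, 0, 6, 7, 5, 2, 3, 9, 10, 13, 12, 11] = (0 4 6 5 7 2 1 8 3)(11 13)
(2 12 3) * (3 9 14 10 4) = (2 12 9 14 10 4 3) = [0, 1, 12, 2, 3, 5, 6, 7, 8, 14, 4, 11, 9, 13, 10]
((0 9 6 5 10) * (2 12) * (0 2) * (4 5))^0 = (12)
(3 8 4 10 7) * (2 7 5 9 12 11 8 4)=(2 7 3 4 10 5 9 12 11 8)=[0, 1, 7, 4, 10, 9, 6, 3, 2, 12, 5, 8, 11]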